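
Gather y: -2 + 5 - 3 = 0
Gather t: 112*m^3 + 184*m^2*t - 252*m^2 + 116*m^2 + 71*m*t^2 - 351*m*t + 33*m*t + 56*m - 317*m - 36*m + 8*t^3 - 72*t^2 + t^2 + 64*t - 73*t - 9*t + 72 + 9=112*m^3 - 136*m^2 - 297*m + 8*t^3 + t^2*(71*m - 71) + t*(184*m^2 - 318*m - 18) + 81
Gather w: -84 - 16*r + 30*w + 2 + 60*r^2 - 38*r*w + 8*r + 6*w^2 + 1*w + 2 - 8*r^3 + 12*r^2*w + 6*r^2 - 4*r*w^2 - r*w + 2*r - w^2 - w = -8*r^3 + 66*r^2 - 6*r + w^2*(5 - 4*r) + w*(12*r^2 - 39*r + 30) - 80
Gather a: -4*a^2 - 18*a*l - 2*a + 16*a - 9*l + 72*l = -4*a^2 + a*(14 - 18*l) + 63*l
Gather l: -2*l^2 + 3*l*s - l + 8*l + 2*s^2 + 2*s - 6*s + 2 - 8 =-2*l^2 + l*(3*s + 7) + 2*s^2 - 4*s - 6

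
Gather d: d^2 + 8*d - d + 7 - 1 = d^2 + 7*d + 6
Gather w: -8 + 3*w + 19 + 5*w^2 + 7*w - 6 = 5*w^2 + 10*w + 5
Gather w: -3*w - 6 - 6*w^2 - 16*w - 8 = -6*w^2 - 19*w - 14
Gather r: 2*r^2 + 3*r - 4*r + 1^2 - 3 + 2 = 2*r^2 - r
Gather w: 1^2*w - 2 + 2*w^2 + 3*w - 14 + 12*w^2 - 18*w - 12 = 14*w^2 - 14*w - 28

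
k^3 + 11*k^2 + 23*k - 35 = (k - 1)*(k + 5)*(k + 7)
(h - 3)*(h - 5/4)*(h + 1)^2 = h^4 - 9*h^3/4 - 15*h^2/4 + 13*h/4 + 15/4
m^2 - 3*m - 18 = (m - 6)*(m + 3)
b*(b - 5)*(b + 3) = b^3 - 2*b^2 - 15*b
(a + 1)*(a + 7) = a^2 + 8*a + 7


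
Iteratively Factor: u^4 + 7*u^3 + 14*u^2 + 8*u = (u + 2)*(u^3 + 5*u^2 + 4*u) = u*(u + 2)*(u^2 + 5*u + 4) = u*(u + 2)*(u + 4)*(u + 1)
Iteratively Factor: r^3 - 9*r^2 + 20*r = (r - 4)*(r^2 - 5*r) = r*(r - 4)*(r - 5)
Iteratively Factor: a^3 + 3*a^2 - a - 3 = (a + 3)*(a^2 - 1) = (a - 1)*(a + 3)*(a + 1)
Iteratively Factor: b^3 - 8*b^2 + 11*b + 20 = (b - 5)*(b^2 - 3*b - 4) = (b - 5)*(b + 1)*(b - 4)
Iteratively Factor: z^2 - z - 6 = (z - 3)*(z + 2)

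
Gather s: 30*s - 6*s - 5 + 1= 24*s - 4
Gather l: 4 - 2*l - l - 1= 3 - 3*l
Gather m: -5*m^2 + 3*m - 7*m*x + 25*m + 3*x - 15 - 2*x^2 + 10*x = -5*m^2 + m*(28 - 7*x) - 2*x^2 + 13*x - 15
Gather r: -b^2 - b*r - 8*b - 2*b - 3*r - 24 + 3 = -b^2 - 10*b + r*(-b - 3) - 21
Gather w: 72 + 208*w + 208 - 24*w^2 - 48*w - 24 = -24*w^2 + 160*w + 256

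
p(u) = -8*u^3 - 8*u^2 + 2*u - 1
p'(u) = -24*u^2 - 16*u + 2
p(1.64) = -54.52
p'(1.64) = -88.79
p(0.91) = -11.83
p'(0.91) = -32.43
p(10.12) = -9091.55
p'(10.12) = -2617.87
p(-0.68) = -3.54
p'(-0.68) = 1.78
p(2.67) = -204.96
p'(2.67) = -211.81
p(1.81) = -71.03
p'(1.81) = -105.59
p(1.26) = -27.18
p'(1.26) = -56.26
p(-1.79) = 15.67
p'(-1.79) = -46.26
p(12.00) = -14953.00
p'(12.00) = -3646.00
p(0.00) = -1.00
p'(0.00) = 2.00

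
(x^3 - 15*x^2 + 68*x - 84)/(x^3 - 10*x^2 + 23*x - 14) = (x - 6)/(x - 1)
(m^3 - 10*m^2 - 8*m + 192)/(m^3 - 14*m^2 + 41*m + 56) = (m^2 - 2*m - 24)/(m^2 - 6*m - 7)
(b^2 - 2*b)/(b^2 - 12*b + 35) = b*(b - 2)/(b^2 - 12*b + 35)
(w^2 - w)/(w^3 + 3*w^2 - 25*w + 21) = w/(w^2 + 4*w - 21)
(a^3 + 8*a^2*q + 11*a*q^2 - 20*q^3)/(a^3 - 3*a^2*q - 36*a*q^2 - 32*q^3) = (-a^2 - 4*a*q + 5*q^2)/(-a^2 + 7*a*q + 8*q^2)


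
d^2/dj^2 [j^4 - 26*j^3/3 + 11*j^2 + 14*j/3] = 12*j^2 - 52*j + 22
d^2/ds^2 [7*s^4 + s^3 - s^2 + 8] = 84*s^2 + 6*s - 2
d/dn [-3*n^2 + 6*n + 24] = 6 - 6*n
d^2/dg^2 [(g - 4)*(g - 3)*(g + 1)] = 6*g - 12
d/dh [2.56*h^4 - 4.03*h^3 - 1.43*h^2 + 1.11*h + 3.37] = 10.24*h^3 - 12.09*h^2 - 2.86*h + 1.11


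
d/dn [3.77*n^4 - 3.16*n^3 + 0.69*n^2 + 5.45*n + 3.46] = 15.08*n^3 - 9.48*n^2 + 1.38*n + 5.45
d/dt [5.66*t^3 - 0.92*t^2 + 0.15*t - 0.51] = 16.98*t^2 - 1.84*t + 0.15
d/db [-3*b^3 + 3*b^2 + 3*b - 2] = -9*b^2 + 6*b + 3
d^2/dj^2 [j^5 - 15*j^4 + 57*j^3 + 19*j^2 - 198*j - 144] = 20*j^3 - 180*j^2 + 342*j + 38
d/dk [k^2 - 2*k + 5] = 2*k - 2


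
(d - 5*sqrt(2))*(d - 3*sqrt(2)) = d^2 - 8*sqrt(2)*d + 30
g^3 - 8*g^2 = g^2*(g - 8)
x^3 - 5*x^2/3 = x^2*(x - 5/3)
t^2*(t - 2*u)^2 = t^4 - 4*t^3*u + 4*t^2*u^2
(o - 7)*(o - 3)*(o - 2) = o^3 - 12*o^2 + 41*o - 42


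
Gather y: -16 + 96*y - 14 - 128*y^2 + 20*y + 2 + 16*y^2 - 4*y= -112*y^2 + 112*y - 28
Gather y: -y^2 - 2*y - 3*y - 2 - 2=-y^2 - 5*y - 4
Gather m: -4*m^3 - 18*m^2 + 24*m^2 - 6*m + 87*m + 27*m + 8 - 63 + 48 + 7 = -4*m^3 + 6*m^2 + 108*m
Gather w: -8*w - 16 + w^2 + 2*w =w^2 - 6*w - 16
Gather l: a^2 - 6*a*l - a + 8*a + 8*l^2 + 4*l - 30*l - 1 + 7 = a^2 + 7*a + 8*l^2 + l*(-6*a - 26) + 6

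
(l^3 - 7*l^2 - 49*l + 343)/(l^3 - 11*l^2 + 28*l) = (l^2 - 49)/(l*(l - 4))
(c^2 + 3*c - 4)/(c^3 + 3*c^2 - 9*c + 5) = (c + 4)/(c^2 + 4*c - 5)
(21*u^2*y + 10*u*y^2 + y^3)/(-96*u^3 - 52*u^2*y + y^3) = y*(21*u^2 + 10*u*y + y^2)/(-96*u^3 - 52*u^2*y + y^3)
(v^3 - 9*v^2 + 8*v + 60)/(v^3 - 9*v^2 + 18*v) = (v^2 - 3*v - 10)/(v*(v - 3))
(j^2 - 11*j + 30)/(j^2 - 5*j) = (j - 6)/j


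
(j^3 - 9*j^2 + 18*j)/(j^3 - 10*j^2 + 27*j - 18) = j/(j - 1)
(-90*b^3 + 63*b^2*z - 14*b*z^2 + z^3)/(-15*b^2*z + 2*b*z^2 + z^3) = (30*b^2 - 11*b*z + z^2)/(z*(5*b + z))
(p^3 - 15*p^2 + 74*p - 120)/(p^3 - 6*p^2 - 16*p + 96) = (p - 5)/(p + 4)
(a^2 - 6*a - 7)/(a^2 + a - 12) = (a^2 - 6*a - 7)/(a^2 + a - 12)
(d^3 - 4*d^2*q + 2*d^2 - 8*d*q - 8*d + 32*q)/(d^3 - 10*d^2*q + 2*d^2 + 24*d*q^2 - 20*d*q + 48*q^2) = (-d^2 - 2*d + 8)/(-d^2 + 6*d*q - 2*d + 12*q)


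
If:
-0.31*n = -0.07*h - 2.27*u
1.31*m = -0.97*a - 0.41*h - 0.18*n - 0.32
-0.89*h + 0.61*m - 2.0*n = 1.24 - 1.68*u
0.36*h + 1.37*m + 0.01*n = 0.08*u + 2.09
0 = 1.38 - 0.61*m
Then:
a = -2.50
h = -2.78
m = 2.26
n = 1.56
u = 0.30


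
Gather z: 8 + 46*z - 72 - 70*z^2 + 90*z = -70*z^2 + 136*z - 64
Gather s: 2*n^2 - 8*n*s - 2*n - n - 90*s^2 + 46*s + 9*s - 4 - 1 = 2*n^2 - 3*n - 90*s^2 + s*(55 - 8*n) - 5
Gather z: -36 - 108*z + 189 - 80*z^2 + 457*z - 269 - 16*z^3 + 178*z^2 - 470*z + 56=-16*z^3 + 98*z^2 - 121*z - 60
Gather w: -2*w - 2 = -2*w - 2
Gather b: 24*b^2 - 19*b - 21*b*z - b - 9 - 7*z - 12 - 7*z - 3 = 24*b^2 + b*(-21*z - 20) - 14*z - 24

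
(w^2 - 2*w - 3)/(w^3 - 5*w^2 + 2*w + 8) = (w - 3)/(w^2 - 6*w + 8)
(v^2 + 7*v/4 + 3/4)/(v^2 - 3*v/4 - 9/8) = 2*(v + 1)/(2*v - 3)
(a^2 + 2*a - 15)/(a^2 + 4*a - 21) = (a + 5)/(a + 7)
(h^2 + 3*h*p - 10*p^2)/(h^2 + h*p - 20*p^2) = (-h + 2*p)/(-h + 4*p)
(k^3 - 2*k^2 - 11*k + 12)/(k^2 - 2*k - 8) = (k^2 + 2*k - 3)/(k + 2)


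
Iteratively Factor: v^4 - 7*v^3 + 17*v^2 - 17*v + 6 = (v - 2)*(v^3 - 5*v^2 + 7*v - 3) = (v - 2)*(v - 1)*(v^2 - 4*v + 3) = (v - 2)*(v - 1)^2*(v - 3)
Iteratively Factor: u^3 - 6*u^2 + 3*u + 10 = (u + 1)*(u^2 - 7*u + 10) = (u - 2)*(u + 1)*(u - 5)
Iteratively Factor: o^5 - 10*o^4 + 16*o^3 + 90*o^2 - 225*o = (o + 3)*(o^4 - 13*o^3 + 55*o^2 - 75*o) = (o - 3)*(o + 3)*(o^3 - 10*o^2 + 25*o) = o*(o - 3)*(o + 3)*(o^2 - 10*o + 25) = o*(o - 5)*(o - 3)*(o + 3)*(o - 5)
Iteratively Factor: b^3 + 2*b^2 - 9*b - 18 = (b - 3)*(b^2 + 5*b + 6) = (b - 3)*(b + 2)*(b + 3)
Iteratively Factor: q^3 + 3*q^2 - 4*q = (q + 4)*(q^2 - q) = (q - 1)*(q + 4)*(q)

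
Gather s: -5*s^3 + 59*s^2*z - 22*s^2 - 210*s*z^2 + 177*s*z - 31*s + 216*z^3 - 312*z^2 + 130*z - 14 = -5*s^3 + s^2*(59*z - 22) + s*(-210*z^2 + 177*z - 31) + 216*z^3 - 312*z^2 + 130*z - 14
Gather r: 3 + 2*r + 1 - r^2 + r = -r^2 + 3*r + 4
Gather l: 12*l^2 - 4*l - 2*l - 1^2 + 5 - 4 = 12*l^2 - 6*l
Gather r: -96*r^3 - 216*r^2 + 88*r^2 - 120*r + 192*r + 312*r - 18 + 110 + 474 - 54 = -96*r^3 - 128*r^2 + 384*r + 512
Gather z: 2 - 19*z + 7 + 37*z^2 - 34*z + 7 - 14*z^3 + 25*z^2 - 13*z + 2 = -14*z^3 + 62*z^2 - 66*z + 18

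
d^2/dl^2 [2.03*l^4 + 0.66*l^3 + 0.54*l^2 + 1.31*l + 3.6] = 24.36*l^2 + 3.96*l + 1.08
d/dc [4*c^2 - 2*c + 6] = 8*c - 2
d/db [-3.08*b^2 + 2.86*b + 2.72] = 2.86 - 6.16*b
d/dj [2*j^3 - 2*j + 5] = 6*j^2 - 2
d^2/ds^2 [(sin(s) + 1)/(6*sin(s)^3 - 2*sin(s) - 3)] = (144*sin(s)^7 + 324*sin(s)^6 - 168*sin(s)^5 - 222*sin(s)^4 + 138*sin(s)^3 - 146*sin(s)^2 - 105*sin(s) + 4)/(-6*sin(s)^3 + 2*sin(s) + 3)^3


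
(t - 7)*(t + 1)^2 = t^3 - 5*t^2 - 13*t - 7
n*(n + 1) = n^2 + n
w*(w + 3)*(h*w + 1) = h*w^3 + 3*h*w^2 + w^2 + 3*w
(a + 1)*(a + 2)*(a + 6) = a^3 + 9*a^2 + 20*a + 12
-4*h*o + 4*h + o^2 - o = (-4*h + o)*(o - 1)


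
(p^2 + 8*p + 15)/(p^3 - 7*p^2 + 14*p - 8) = (p^2 + 8*p + 15)/(p^3 - 7*p^2 + 14*p - 8)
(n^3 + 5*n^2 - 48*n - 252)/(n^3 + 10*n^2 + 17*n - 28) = (n^3 + 5*n^2 - 48*n - 252)/(n^3 + 10*n^2 + 17*n - 28)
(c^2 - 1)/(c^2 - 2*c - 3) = (c - 1)/(c - 3)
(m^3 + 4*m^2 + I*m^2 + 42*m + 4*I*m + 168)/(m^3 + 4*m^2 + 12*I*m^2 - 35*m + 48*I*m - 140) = (m - 6*I)/(m + 5*I)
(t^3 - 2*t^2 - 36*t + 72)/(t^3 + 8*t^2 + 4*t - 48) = (t - 6)/(t + 4)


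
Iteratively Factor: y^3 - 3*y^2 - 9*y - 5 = (y + 1)*(y^2 - 4*y - 5) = (y + 1)^2*(y - 5)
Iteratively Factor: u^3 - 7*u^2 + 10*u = (u - 2)*(u^2 - 5*u) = u*(u - 2)*(u - 5)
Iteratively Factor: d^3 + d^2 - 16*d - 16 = (d + 4)*(d^2 - 3*d - 4) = (d - 4)*(d + 4)*(d + 1)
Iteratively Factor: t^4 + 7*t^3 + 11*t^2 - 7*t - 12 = (t + 3)*(t^3 + 4*t^2 - t - 4) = (t - 1)*(t + 3)*(t^2 + 5*t + 4) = (t - 1)*(t + 3)*(t + 4)*(t + 1)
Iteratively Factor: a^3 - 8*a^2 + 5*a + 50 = (a - 5)*(a^2 - 3*a - 10) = (a - 5)^2*(a + 2)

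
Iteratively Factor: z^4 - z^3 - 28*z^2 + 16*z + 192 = (z + 4)*(z^3 - 5*z^2 - 8*z + 48) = (z - 4)*(z + 4)*(z^2 - z - 12) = (z - 4)*(z + 3)*(z + 4)*(z - 4)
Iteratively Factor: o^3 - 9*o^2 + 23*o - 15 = (o - 3)*(o^2 - 6*o + 5) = (o - 3)*(o - 1)*(o - 5)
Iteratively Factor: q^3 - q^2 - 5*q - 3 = (q - 3)*(q^2 + 2*q + 1) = (q - 3)*(q + 1)*(q + 1)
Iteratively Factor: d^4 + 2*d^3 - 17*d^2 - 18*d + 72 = (d - 2)*(d^3 + 4*d^2 - 9*d - 36) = (d - 2)*(d + 3)*(d^2 + d - 12) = (d - 2)*(d + 3)*(d + 4)*(d - 3)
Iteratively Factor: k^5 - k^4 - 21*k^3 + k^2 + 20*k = (k - 5)*(k^4 + 4*k^3 - k^2 - 4*k) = (k - 5)*(k - 1)*(k^3 + 5*k^2 + 4*k) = (k - 5)*(k - 1)*(k + 1)*(k^2 + 4*k) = k*(k - 5)*(k - 1)*(k + 1)*(k + 4)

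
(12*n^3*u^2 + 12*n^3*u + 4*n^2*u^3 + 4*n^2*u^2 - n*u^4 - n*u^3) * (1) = 12*n^3*u^2 + 12*n^3*u + 4*n^2*u^3 + 4*n^2*u^2 - n*u^4 - n*u^3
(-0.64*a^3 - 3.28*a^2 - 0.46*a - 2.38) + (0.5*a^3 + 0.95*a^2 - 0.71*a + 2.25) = -0.14*a^3 - 2.33*a^2 - 1.17*a - 0.13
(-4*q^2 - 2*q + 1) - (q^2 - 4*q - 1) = -5*q^2 + 2*q + 2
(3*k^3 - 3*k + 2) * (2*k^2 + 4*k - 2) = 6*k^5 + 12*k^4 - 12*k^3 - 8*k^2 + 14*k - 4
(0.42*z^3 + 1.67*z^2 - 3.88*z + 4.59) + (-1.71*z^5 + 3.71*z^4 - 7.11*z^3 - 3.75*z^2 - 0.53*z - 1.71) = -1.71*z^5 + 3.71*z^4 - 6.69*z^3 - 2.08*z^2 - 4.41*z + 2.88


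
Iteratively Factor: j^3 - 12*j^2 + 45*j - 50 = (j - 2)*(j^2 - 10*j + 25) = (j - 5)*(j - 2)*(j - 5)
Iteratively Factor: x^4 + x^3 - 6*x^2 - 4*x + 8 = (x - 2)*(x^3 + 3*x^2 - 4) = (x - 2)*(x + 2)*(x^2 + x - 2) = (x - 2)*(x - 1)*(x + 2)*(x + 2)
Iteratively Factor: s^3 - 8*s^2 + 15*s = (s)*(s^2 - 8*s + 15) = s*(s - 5)*(s - 3)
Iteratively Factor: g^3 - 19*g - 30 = (g + 2)*(g^2 - 2*g - 15) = (g + 2)*(g + 3)*(g - 5)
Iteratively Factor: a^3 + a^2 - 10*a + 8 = (a - 1)*(a^2 + 2*a - 8) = (a - 1)*(a + 4)*(a - 2)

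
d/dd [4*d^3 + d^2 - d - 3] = 12*d^2 + 2*d - 1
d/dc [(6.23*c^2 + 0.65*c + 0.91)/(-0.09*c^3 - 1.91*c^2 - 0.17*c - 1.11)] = (0.5607*c^4 + 0.117000000000001*c^3 + 0.4281*c^2 - 10.3544*c - 0.5668)/(0.0081*c^6 + 0.3438*c^5 + 3.6787*c^4 + 0.8492*c^3 + 4.2691*c^2 + 0.3774*c + 1.2321)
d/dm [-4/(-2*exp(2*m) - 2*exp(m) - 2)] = (-4*exp(m) - 2)*exp(m)/(exp(2*m) + exp(m) + 1)^2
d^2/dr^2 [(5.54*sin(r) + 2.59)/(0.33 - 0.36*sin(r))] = 21.4334705075446*(0.993816*sin(r)^2 + 0.910998*sin(r) - 1.987632)/(1.0*sin(r) - 0.916666666666667)^3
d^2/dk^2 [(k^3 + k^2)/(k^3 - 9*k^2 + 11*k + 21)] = 2*(10*k^3 - 63*k^2 + 441)/(k^6 - 30*k^5 + 363*k^4 - 2260*k^3 + 7623*k^2 - 13230*k + 9261)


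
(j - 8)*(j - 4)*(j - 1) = j^3 - 13*j^2 + 44*j - 32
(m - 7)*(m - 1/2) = m^2 - 15*m/2 + 7/2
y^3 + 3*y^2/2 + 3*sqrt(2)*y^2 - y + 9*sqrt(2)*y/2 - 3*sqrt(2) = (y - 1/2)*(y + 2)*(y + 3*sqrt(2))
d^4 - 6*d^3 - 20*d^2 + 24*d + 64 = (d - 8)*(d - 2)*(d + 2)^2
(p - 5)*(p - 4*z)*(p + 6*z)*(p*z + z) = p^4*z + 2*p^3*z^2 - 4*p^3*z - 24*p^2*z^3 - 8*p^2*z^2 - 5*p^2*z + 96*p*z^3 - 10*p*z^2 + 120*z^3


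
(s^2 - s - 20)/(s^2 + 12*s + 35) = (s^2 - s - 20)/(s^2 + 12*s + 35)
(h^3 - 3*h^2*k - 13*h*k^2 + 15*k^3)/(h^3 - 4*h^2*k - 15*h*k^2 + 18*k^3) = (h - 5*k)/(h - 6*k)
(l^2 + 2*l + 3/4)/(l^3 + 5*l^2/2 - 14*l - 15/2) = (l + 3/2)/(l^2 + 2*l - 15)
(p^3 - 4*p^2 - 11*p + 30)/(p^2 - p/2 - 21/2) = 2*(p^2 - 7*p + 10)/(2*p - 7)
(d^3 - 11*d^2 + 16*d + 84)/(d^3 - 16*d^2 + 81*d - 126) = (d + 2)/(d - 3)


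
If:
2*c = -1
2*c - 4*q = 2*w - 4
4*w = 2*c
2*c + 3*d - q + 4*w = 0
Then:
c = -1/2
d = 23/24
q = 7/8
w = -1/4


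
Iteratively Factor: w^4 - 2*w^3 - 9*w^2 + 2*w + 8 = (w + 1)*(w^3 - 3*w^2 - 6*w + 8) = (w + 1)*(w + 2)*(w^2 - 5*w + 4) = (w - 1)*(w + 1)*(w + 2)*(w - 4)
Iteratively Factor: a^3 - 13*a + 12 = (a + 4)*(a^2 - 4*a + 3) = (a - 1)*(a + 4)*(a - 3)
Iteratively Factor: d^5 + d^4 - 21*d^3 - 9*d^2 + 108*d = (d + 4)*(d^4 - 3*d^3 - 9*d^2 + 27*d) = (d - 3)*(d + 4)*(d^3 - 9*d) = d*(d - 3)*(d + 4)*(d^2 - 9) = d*(d - 3)^2*(d + 4)*(d + 3)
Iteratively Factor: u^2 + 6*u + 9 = (u + 3)*(u + 3)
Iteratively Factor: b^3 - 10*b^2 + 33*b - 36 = (b - 3)*(b^2 - 7*b + 12) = (b - 3)^2*(b - 4)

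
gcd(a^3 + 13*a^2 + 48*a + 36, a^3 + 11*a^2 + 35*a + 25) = a + 1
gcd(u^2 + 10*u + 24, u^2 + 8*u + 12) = u + 6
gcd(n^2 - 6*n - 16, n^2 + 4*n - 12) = 1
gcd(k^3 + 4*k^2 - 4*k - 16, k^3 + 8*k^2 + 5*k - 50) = k - 2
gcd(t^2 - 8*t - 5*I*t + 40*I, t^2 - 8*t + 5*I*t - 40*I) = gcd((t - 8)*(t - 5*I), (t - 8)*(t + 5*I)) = t - 8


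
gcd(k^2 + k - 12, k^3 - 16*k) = k + 4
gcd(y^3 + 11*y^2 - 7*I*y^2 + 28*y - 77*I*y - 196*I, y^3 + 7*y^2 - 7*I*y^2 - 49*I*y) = y^2 + y*(7 - 7*I) - 49*I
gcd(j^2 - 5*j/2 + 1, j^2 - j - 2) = j - 2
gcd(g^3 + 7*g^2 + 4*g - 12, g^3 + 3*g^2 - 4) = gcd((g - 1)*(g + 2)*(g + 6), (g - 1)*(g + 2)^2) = g^2 + g - 2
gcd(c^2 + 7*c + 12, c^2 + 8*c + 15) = c + 3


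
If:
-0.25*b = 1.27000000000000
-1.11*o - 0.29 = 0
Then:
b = -5.08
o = -0.26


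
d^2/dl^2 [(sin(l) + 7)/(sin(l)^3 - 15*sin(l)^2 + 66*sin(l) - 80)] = (-4*sin(l)^7 - 18*sin(l)^6 + 1200*sin(l)^5 - 9260*sin(l)^4 + 21588*sin(l)^3 + 11010*sin(l)^2 - 88780*sin(l) + 54744)/(sin(l)^3 - 15*sin(l)^2 + 66*sin(l) - 80)^3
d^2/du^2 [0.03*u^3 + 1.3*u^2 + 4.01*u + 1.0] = 0.18*u + 2.6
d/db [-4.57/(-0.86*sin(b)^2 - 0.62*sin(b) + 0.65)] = -(7.8604*sin(b) + 2.8334)*cos(b)/(0.86*sin(b)^2 + 0.62*sin(b) - 0.65)^2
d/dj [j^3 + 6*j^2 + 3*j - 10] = 3*j^2 + 12*j + 3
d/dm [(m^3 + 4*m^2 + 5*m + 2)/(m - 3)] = (2*m^3 - 5*m^2 - 24*m - 17)/(m^2 - 6*m + 9)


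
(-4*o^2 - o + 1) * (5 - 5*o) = 20*o^3 - 15*o^2 - 10*o + 5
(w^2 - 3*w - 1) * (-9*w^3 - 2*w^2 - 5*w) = -9*w^5 + 25*w^4 + 10*w^3 + 17*w^2 + 5*w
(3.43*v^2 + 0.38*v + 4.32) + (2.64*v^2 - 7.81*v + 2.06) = 6.07*v^2 - 7.43*v + 6.38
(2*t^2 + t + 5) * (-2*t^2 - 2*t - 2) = -4*t^4 - 6*t^3 - 16*t^2 - 12*t - 10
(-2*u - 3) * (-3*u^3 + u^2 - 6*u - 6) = 6*u^4 + 7*u^3 + 9*u^2 + 30*u + 18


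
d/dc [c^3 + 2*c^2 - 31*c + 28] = 3*c^2 + 4*c - 31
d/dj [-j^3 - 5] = -3*j^2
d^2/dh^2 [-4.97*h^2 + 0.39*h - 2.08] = -9.94000000000000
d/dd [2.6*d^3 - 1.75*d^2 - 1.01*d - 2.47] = 7.8*d^2 - 3.5*d - 1.01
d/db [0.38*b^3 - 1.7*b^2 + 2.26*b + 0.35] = 1.14*b^2 - 3.4*b + 2.26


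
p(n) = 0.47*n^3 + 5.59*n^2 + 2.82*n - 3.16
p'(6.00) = 120.66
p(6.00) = 316.52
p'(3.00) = 49.05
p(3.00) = 68.30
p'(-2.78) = -17.36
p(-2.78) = 22.10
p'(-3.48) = -19.01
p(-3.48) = 34.92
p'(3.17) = 52.43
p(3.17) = 76.92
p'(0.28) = 6.06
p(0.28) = -1.92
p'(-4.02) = -19.34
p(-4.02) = 45.31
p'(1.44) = 21.84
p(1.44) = 13.90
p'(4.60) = 84.08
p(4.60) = 173.84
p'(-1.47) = -10.57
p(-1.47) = 3.28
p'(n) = 1.41*n^2 + 11.18*n + 2.82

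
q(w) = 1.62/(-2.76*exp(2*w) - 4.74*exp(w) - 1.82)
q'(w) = 1.62*(5.52*exp(2*w) + 4.74*exp(w))/(-2.76*exp(2*w) - 4.74*exp(w) - 1.82)^2 = (8.9424*exp(w) + 7.6788)*exp(w)/(2.76*exp(2*w) + 4.74*exp(w) + 1.82)^2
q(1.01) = -0.05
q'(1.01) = 0.07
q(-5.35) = -0.88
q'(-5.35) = 0.01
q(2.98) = -0.00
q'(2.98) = 0.00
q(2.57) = -0.00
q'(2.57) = 0.01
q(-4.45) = -0.86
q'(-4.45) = 0.03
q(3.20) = -0.00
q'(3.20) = 0.00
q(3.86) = -0.00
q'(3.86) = 0.00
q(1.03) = -0.04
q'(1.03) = 0.07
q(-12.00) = -0.89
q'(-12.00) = 0.00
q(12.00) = 0.00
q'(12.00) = 0.00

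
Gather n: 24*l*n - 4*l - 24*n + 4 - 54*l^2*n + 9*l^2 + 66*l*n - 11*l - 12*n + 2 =9*l^2 - 15*l + n*(-54*l^2 + 90*l - 36) + 6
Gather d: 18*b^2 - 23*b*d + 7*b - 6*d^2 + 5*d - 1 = 18*b^2 + 7*b - 6*d^2 + d*(5 - 23*b) - 1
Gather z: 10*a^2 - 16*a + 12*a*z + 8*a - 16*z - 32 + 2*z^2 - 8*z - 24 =10*a^2 - 8*a + 2*z^2 + z*(12*a - 24) - 56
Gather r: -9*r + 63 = 63 - 9*r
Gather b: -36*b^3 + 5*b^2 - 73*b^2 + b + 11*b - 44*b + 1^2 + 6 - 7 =-36*b^3 - 68*b^2 - 32*b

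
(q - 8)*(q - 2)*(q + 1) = q^3 - 9*q^2 + 6*q + 16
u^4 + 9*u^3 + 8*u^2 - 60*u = u*(u - 2)*(u + 5)*(u + 6)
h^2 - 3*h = h*(h - 3)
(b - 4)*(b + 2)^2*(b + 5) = b^4 + 5*b^3 - 12*b^2 - 76*b - 80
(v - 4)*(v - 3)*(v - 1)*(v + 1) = v^4 - 7*v^3 + 11*v^2 + 7*v - 12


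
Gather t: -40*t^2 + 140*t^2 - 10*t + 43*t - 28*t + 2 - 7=100*t^2 + 5*t - 5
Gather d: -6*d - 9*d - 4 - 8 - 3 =-15*d - 15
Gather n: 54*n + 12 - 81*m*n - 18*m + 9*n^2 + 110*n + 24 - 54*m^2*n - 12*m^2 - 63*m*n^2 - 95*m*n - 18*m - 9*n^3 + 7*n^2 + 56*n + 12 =-12*m^2 - 36*m - 9*n^3 + n^2*(16 - 63*m) + n*(-54*m^2 - 176*m + 220) + 48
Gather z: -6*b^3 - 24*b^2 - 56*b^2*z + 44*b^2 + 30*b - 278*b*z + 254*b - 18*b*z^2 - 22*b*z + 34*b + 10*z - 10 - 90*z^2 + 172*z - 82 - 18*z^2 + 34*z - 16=-6*b^3 + 20*b^2 + 318*b + z^2*(-18*b - 108) + z*(-56*b^2 - 300*b + 216) - 108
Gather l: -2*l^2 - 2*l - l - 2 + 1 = -2*l^2 - 3*l - 1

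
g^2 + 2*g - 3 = (g - 1)*(g + 3)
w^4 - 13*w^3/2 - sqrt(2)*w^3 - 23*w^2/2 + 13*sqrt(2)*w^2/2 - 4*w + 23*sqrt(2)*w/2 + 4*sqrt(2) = (w - 8)*(w + 1/2)*(w + 1)*(w - sqrt(2))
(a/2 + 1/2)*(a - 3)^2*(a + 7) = a^4/2 + a^3 - 16*a^2 + 15*a + 63/2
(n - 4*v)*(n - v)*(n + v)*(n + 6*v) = n^4 + 2*n^3*v - 25*n^2*v^2 - 2*n*v^3 + 24*v^4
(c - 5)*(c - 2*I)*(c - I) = c^3 - 5*c^2 - 3*I*c^2 - 2*c + 15*I*c + 10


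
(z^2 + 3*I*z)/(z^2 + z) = (z + 3*I)/(z + 1)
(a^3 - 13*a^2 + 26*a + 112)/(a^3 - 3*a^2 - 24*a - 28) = (a - 8)/(a + 2)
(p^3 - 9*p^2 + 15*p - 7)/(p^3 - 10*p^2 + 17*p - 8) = (p - 7)/(p - 8)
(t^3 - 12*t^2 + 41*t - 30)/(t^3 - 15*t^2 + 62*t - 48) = (t - 5)/(t - 8)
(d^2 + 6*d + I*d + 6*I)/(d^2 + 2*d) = (d^2 + d*(6 + I) + 6*I)/(d*(d + 2))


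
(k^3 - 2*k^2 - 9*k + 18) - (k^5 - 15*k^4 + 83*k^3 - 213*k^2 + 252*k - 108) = -k^5 + 15*k^4 - 82*k^3 + 211*k^2 - 261*k + 126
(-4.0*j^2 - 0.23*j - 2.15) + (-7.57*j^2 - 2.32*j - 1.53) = -11.57*j^2 - 2.55*j - 3.68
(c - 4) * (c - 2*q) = c^2 - 2*c*q - 4*c + 8*q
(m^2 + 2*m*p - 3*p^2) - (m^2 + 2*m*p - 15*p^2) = 12*p^2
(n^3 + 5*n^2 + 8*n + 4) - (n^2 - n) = n^3 + 4*n^2 + 9*n + 4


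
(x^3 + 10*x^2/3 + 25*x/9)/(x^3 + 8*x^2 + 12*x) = (9*x^2 + 30*x + 25)/(9*(x^2 + 8*x + 12))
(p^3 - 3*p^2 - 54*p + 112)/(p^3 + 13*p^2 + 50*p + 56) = (p^2 - 10*p + 16)/(p^2 + 6*p + 8)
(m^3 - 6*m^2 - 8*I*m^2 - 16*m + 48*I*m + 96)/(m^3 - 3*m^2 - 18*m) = (m^2 - 8*I*m - 16)/(m*(m + 3))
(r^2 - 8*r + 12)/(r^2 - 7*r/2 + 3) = 2*(r - 6)/(2*r - 3)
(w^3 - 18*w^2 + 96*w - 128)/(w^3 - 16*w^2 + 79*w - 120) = (w^2 - 10*w + 16)/(w^2 - 8*w + 15)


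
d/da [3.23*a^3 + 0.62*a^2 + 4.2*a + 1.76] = 9.69*a^2 + 1.24*a + 4.2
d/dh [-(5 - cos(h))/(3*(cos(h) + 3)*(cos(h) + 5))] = (cos(h)^2 - 10*cos(h) - 55)*sin(h)/(3*(cos(h) + 3)^2*(cos(h) + 5)^2)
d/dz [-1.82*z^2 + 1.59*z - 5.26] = 1.59 - 3.64*z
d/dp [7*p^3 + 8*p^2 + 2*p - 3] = 21*p^2 + 16*p + 2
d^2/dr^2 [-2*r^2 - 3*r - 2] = -4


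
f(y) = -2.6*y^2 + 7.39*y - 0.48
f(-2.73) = -40.03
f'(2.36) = -4.88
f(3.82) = -10.19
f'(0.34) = 5.62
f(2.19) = 3.23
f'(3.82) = -12.47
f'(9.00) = -39.41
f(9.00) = -144.57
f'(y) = 7.39 - 5.2*y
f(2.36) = 2.48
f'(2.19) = -4.00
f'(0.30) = 5.83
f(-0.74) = -7.37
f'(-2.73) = 21.59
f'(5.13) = -19.29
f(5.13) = -30.99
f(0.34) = 1.73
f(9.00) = -144.57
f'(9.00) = -39.41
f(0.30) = 1.50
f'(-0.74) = 11.24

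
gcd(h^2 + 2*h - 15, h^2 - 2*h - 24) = 1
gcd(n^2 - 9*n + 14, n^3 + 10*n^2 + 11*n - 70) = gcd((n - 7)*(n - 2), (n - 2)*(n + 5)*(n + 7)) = n - 2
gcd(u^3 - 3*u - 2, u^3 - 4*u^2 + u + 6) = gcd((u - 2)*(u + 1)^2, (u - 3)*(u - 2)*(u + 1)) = u^2 - u - 2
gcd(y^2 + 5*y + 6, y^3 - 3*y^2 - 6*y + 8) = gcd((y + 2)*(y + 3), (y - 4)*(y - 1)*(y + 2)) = y + 2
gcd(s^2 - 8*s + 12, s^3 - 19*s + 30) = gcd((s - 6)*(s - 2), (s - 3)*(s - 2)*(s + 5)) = s - 2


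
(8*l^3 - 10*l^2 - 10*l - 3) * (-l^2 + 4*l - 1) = -8*l^5 + 42*l^4 - 38*l^3 - 27*l^2 - 2*l + 3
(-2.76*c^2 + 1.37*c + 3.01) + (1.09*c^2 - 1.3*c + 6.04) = -1.67*c^2 + 0.0700000000000001*c + 9.05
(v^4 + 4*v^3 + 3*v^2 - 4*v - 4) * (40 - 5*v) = -5*v^5 + 20*v^4 + 145*v^3 + 140*v^2 - 140*v - 160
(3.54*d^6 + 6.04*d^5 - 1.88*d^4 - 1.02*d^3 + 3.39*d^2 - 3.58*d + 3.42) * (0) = 0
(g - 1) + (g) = 2*g - 1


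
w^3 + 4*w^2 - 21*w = w*(w - 3)*(w + 7)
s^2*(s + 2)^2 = s^4 + 4*s^3 + 4*s^2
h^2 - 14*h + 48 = (h - 8)*(h - 6)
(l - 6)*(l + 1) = l^2 - 5*l - 6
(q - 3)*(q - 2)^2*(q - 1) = q^4 - 8*q^3 + 23*q^2 - 28*q + 12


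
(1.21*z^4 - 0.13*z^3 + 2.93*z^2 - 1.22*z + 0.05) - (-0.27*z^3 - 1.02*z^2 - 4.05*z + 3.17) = 1.21*z^4 + 0.14*z^3 + 3.95*z^2 + 2.83*z - 3.12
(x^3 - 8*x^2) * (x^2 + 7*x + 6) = x^5 - x^4 - 50*x^3 - 48*x^2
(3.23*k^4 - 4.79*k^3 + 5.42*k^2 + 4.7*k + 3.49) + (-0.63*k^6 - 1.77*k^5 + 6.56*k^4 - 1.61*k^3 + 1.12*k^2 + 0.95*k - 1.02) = -0.63*k^6 - 1.77*k^5 + 9.79*k^4 - 6.4*k^3 + 6.54*k^2 + 5.65*k + 2.47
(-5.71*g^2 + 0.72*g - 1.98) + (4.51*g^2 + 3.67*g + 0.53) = -1.2*g^2 + 4.39*g - 1.45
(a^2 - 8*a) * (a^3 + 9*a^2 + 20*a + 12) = a^5 + a^4 - 52*a^3 - 148*a^2 - 96*a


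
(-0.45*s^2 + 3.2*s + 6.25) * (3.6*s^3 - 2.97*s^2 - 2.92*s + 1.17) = -1.62*s^5 + 12.8565*s^4 + 14.31*s^3 - 28.433*s^2 - 14.506*s + 7.3125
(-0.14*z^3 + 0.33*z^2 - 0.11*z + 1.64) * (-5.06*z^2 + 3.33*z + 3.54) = 0.7084*z^5 - 2.136*z^4 + 1.1599*z^3 - 7.4965*z^2 + 5.0718*z + 5.8056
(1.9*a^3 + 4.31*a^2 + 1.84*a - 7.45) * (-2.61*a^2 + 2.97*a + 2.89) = -4.959*a^5 - 5.6061*a^4 + 13.4893*a^3 + 37.3652*a^2 - 16.8089*a - 21.5305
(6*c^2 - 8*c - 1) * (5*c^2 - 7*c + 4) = 30*c^4 - 82*c^3 + 75*c^2 - 25*c - 4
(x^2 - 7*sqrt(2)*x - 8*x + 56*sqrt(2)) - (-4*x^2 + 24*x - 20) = 5*x^2 - 32*x - 7*sqrt(2)*x + 20 + 56*sqrt(2)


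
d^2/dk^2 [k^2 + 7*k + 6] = 2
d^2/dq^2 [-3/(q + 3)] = -6/(q + 3)^3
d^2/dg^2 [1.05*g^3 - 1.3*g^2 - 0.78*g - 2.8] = 6.3*g - 2.6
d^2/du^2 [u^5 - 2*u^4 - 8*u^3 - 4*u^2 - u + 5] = 20*u^3 - 24*u^2 - 48*u - 8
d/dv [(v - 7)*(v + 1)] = 2*v - 6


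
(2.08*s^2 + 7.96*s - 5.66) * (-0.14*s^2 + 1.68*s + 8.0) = -0.2912*s^4 + 2.38*s^3 + 30.8052*s^2 + 54.1712*s - 45.28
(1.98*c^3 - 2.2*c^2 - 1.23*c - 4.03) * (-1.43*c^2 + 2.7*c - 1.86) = -2.8314*c^5 + 8.492*c^4 - 7.8639*c^3 + 6.5339*c^2 - 8.5932*c + 7.4958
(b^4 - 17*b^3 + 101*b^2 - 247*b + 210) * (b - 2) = b^5 - 19*b^4 + 135*b^3 - 449*b^2 + 704*b - 420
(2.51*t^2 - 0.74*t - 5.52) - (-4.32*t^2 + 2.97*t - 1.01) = 6.83*t^2 - 3.71*t - 4.51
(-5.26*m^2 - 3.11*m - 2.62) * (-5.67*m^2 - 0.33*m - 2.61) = 29.8242*m^4 + 19.3695*m^3 + 29.6103*m^2 + 8.9817*m + 6.8382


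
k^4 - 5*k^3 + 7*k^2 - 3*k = k*(k - 3)*(k - 1)^2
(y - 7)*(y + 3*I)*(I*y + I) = I*y^3 - 3*y^2 - 6*I*y^2 + 18*y - 7*I*y + 21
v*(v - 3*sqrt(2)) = v^2 - 3*sqrt(2)*v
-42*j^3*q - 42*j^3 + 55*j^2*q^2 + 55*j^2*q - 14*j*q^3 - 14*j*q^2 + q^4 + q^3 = (-7*j + q)*(-6*j + q)*(-j + q)*(q + 1)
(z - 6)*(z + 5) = z^2 - z - 30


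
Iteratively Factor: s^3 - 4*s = (s + 2)*(s^2 - 2*s) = (s - 2)*(s + 2)*(s)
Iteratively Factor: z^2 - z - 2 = (z - 2)*(z + 1)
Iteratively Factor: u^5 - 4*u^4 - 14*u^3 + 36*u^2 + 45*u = (u + 1)*(u^4 - 5*u^3 - 9*u^2 + 45*u) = (u + 1)*(u + 3)*(u^3 - 8*u^2 + 15*u) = (u - 5)*(u + 1)*(u + 3)*(u^2 - 3*u) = u*(u - 5)*(u + 1)*(u + 3)*(u - 3)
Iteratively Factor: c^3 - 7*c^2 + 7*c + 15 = (c - 5)*(c^2 - 2*c - 3) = (c - 5)*(c - 3)*(c + 1)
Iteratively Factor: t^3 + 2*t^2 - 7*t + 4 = (t - 1)*(t^2 + 3*t - 4) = (t - 1)^2*(t + 4)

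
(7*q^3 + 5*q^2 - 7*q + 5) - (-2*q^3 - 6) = 9*q^3 + 5*q^2 - 7*q + 11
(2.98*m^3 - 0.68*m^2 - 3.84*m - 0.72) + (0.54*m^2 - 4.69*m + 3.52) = 2.98*m^3 - 0.14*m^2 - 8.53*m + 2.8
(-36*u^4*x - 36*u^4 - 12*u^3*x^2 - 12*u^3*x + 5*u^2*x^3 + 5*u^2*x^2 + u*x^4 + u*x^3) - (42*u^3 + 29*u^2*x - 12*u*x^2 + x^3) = -36*u^4*x - 36*u^4 - 12*u^3*x^2 - 12*u^3*x - 42*u^3 + 5*u^2*x^3 + 5*u^2*x^2 - 29*u^2*x + u*x^4 + u*x^3 + 12*u*x^2 - x^3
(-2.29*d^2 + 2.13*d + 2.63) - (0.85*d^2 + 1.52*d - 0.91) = -3.14*d^2 + 0.61*d + 3.54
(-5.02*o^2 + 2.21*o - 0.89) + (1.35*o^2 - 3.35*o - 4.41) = -3.67*o^2 - 1.14*o - 5.3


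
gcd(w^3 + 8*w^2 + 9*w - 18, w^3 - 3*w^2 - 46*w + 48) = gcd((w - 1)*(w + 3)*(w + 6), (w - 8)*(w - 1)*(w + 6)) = w^2 + 5*w - 6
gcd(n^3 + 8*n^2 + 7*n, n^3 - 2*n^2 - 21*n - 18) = n + 1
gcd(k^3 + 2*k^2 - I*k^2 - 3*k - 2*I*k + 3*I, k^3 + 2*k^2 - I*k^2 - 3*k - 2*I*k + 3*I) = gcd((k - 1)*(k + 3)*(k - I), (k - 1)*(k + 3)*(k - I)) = k^3 + k^2*(2 - I) + k*(-3 - 2*I) + 3*I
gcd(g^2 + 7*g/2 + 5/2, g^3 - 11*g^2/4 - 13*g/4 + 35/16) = 1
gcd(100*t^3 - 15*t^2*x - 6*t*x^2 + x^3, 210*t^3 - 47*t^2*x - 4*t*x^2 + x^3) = -5*t + x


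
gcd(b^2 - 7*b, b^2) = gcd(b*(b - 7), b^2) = b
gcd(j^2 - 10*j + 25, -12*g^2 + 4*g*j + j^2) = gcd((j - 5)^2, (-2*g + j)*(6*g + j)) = 1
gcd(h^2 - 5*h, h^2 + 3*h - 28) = 1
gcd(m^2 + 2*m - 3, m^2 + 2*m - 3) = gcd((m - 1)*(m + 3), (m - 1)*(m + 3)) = m^2 + 2*m - 3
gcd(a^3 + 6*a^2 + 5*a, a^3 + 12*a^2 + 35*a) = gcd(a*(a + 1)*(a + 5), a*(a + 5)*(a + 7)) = a^2 + 5*a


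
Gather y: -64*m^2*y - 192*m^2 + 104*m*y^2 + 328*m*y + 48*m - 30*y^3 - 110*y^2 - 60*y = -192*m^2 + 48*m - 30*y^3 + y^2*(104*m - 110) + y*(-64*m^2 + 328*m - 60)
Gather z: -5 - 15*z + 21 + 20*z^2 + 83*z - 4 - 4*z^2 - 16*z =16*z^2 + 52*z + 12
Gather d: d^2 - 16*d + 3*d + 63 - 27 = d^2 - 13*d + 36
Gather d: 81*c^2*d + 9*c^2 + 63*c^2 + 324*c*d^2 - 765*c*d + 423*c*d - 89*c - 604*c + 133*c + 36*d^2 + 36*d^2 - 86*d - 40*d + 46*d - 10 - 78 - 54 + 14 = 72*c^2 - 560*c + d^2*(324*c + 72) + d*(81*c^2 - 342*c - 80) - 128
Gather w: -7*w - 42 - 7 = -7*w - 49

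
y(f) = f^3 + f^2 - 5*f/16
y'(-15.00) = 644.69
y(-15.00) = -3145.31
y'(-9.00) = 224.69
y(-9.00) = -645.19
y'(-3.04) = 21.33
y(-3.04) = -17.90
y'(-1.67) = 4.71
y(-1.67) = -1.35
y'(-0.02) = -0.35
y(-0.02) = 0.01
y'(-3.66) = 32.55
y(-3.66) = -34.49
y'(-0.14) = -0.53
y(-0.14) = 0.06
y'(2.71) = 27.14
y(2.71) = 26.40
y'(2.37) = 21.28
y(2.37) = 18.19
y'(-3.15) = 23.16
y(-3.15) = -20.35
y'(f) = 3*f^2 + 2*f - 5/16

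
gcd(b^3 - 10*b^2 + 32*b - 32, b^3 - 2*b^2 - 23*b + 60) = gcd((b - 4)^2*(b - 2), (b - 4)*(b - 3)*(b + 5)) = b - 4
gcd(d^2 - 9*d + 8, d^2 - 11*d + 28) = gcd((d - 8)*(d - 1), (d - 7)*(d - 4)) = 1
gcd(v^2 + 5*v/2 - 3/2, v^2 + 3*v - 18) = 1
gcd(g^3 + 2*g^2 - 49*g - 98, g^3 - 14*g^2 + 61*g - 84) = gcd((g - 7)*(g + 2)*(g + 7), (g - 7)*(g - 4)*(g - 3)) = g - 7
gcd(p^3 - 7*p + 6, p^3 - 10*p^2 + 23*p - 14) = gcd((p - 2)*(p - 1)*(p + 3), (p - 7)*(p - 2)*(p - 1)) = p^2 - 3*p + 2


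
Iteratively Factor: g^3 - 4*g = (g)*(g^2 - 4) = g*(g - 2)*(g + 2)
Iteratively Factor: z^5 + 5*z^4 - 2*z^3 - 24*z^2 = (z + 3)*(z^4 + 2*z^3 - 8*z^2) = z*(z + 3)*(z^3 + 2*z^2 - 8*z) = z*(z - 2)*(z + 3)*(z^2 + 4*z) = z^2*(z - 2)*(z + 3)*(z + 4)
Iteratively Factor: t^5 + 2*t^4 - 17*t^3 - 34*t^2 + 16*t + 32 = (t - 4)*(t^4 + 6*t^3 + 7*t^2 - 6*t - 8) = (t - 4)*(t + 4)*(t^3 + 2*t^2 - t - 2) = (t - 4)*(t + 2)*(t + 4)*(t^2 - 1) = (t - 4)*(t - 1)*(t + 2)*(t + 4)*(t + 1)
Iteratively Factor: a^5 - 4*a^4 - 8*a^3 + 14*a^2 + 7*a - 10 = (a - 1)*(a^4 - 3*a^3 - 11*a^2 + 3*a + 10) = (a - 1)*(a + 2)*(a^3 - 5*a^2 - a + 5) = (a - 1)*(a + 1)*(a + 2)*(a^2 - 6*a + 5) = (a - 1)^2*(a + 1)*(a + 2)*(a - 5)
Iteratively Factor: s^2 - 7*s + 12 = (s - 4)*(s - 3)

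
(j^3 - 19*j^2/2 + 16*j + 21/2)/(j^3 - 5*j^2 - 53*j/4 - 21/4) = 2*(j - 3)/(2*j + 3)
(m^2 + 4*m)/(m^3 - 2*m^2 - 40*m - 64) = m/(m^2 - 6*m - 16)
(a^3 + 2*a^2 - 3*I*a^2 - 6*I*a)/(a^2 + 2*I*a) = (a^2 + a*(2 - 3*I) - 6*I)/(a + 2*I)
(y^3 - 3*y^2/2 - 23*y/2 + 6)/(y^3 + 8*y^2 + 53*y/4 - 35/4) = 2*(y^2 - y - 12)/(2*y^2 + 17*y + 35)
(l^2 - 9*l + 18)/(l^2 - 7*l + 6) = (l - 3)/(l - 1)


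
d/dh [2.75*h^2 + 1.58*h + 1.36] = 5.5*h + 1.58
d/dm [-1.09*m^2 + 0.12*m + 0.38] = 0.12 - 2.18*m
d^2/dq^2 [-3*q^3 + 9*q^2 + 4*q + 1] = 18 - 18*q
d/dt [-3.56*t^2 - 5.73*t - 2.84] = -7.12*t - 5.73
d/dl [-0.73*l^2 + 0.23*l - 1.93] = 0.23 - 1.46*l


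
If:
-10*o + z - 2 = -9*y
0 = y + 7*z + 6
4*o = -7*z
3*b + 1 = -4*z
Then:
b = 359/267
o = 196/89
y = 250/89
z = -112/89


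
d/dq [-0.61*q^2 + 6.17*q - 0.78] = 6.17 - 1.22*q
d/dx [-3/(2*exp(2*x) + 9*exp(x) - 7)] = (12*exp(x) + 27)*exp(x)/(2*exp(2*x) + 9*exp(x) - 7)^2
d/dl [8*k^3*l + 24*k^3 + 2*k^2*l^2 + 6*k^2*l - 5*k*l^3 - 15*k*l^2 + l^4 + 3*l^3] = 8*k^3 + 4*k^2*l + 6*k^2 - 15*k*l^2 - 30*k*l + 4*l^3 + 9*l^2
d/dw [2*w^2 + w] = 4*w + 1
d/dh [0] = 0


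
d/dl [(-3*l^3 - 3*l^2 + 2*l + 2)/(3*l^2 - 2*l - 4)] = (-9*l^4 + 12*l^3 + 36*l^2 + 12*l - 4)/(9*l^4 - 12*l^3 - 20*l^2 + 16*l + 16)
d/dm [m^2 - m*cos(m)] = m*sin(m) + 2*m - cos(m)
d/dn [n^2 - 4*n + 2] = 2*n - 4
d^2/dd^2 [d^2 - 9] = 2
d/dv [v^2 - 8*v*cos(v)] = 8*v*sin(v) + 2*v - 8*cos(v)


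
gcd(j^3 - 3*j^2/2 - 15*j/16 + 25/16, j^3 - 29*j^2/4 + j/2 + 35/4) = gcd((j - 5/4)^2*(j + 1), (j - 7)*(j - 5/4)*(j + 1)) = j^2 - j/4 - 5/4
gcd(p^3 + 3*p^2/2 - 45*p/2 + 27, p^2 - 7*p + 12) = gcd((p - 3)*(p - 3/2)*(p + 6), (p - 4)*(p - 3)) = p - 3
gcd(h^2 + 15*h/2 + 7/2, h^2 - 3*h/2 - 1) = h + 1/2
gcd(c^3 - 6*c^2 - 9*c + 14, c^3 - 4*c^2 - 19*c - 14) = c^2 - 5*c - 14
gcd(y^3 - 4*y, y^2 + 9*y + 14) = y + 2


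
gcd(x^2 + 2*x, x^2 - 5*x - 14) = x + 2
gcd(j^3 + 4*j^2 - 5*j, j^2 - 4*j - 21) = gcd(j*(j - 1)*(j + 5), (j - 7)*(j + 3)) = 1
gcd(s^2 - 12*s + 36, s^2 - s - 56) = 1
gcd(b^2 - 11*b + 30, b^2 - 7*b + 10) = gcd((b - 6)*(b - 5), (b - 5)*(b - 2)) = b - 5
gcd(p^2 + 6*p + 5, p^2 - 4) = 1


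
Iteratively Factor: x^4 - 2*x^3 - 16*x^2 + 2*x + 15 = (x - 5)*(x^3 + 3*x^2 - x - 3) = (x - 5)*(x - 1)*(x^2 + 4*x + 3) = (x - 5)*(x - 1)*(x + 1)*(x + 3)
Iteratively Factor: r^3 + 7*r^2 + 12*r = (r + 3)*(r^2 + 4*r) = r*(r + 3)*(r + 4)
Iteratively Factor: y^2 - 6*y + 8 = (y - 2)*(y - 4)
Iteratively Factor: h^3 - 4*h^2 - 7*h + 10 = (h + 2)*(h^2 - 6*h + 5) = (h - 5)*(h + 2)*(h - 1)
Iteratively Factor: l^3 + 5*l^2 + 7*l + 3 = (l + 3)*(l^2 + 2*l + 1) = (l + 1)*(l + 3)*(l + 1)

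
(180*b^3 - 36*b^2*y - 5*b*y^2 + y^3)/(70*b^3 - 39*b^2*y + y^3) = (-36*b^2 + y^2)/(-14*b^2 + 5*b*y + y^2)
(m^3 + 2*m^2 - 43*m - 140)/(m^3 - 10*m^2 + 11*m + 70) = (m^2 + 9*m + 20)/(m^2 - 3*m - 10)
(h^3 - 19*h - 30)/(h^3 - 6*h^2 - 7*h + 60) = (h + 2)/(h - 4)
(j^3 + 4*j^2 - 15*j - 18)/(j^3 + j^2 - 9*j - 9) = (j + 6)/(j + 3)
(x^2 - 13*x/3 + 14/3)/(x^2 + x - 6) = (x - 7/3)/(x + 3)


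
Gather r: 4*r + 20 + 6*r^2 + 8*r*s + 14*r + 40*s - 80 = 6*r^2 + r*(8*s + 18) + 40*s - 60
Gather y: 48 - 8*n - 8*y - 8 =-8*n - 8*y + 40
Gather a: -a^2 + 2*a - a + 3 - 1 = -a^2 + a + 2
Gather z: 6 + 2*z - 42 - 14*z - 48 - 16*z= -28*z - 84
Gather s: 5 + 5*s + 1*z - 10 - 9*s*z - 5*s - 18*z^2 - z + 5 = -9*s*z - 18*z^2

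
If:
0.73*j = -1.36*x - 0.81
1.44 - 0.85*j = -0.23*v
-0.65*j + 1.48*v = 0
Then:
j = 1.92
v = 0.84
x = -1.63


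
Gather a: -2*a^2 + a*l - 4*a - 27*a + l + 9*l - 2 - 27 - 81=-2*a^2 + a*(l - 31) + 10*l - 110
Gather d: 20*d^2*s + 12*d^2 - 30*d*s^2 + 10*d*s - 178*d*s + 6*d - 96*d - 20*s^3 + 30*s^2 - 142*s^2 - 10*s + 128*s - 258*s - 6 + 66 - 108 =d^2*(20*s + 12) + d*(-30*s^2 - 168*s - 90) - 20*s^3 - 112*s^2 - 140*s - 48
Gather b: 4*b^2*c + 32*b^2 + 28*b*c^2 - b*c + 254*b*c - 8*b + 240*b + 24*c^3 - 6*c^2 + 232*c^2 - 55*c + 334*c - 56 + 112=b^2*(4*c + 32) + b*(28*c^2 + 253*c + 232) + 24*c^3 + 226*c^2 + 279*c + 56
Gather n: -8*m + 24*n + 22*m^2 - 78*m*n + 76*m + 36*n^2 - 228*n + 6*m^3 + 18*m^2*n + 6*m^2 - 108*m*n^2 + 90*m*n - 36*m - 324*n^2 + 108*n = 6*m^3 + 28*m^2 + 32*m + n^2*(-108*m - 288) + n*(18*m^2 + 12*m - 96)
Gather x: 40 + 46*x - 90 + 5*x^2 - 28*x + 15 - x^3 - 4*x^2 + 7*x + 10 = -x^3 + x^2 + 25*x - 25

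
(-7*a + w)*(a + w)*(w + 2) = -7*a^2*w - 14*a^2 - 6*a*w^2 - 12*a*w + w^3 + 2*w^2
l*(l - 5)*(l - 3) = l^3 - 8*l^2 + 15*l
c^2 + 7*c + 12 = (c + 3)*(c + 4)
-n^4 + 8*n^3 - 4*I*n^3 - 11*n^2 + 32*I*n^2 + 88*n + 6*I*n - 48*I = (n - 8)*(n + 6*I)*(I*n + 1)^2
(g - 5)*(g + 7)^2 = g^3 + 9*g^2 - 21*g - 245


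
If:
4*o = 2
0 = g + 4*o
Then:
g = -2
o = 1/2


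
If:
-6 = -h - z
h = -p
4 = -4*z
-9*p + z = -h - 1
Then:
No Solution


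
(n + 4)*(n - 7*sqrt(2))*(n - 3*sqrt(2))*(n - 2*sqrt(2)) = n^4 - 12*sqrt(2)*n^3 + 4*n^3 - 48*sqrt(2)*n^2 + 82*n^2 - 84*sqrt(2)*n + 328*n - 336*sqrt(2)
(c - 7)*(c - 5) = c^2 - 12*c + 35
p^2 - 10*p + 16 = (p - 8)*(p - 2)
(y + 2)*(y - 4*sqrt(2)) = y^2 - 4*sqrt(2)*y + 2*y - 8*sqrt(2)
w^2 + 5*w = w*(w + 5)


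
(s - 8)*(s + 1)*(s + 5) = s^3 - 2*s^2 - 43*s - 40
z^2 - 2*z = z*(z - 2)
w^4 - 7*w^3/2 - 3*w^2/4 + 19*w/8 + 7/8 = (w - 7/2)*(w - 1)*(w + 1/2)^2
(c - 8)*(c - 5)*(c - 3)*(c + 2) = c^4 - 14*c^3 + 47*c^2 + 38*c - 240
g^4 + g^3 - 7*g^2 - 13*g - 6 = (g - 3)*(g + 1)^2*(g + 2)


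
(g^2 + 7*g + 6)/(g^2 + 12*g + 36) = (g + 1)/(g + 6)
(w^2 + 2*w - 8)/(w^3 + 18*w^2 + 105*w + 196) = (w - 2)/(w^2 + 14*w + 49)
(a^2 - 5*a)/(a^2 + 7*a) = (a - 5)/(a + 7)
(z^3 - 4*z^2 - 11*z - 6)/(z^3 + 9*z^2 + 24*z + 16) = (z^2 - 5*z - 6)/(z^2 + 8*z + 16)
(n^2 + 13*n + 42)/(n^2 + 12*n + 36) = (n + 7)/(n + 6)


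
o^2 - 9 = (o - 3)*(o + 3)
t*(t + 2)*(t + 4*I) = t^3 + 2*t^2 + 4*I*t^2 + 8*I*t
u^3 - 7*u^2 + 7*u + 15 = (u - 5)*(u - 3)*(u + 1)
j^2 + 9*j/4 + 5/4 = (j + 1)*(j + 5/4)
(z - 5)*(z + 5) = z^2 - 25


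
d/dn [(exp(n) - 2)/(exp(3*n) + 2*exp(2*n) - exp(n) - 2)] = (-(exp(n) - 2)*(3*exp(2*n) + 4*exp(n) - 1) + exp(3*n) + 2*exp(2*n) - exp(n) - 2)*exp(n)/(exp(3*n) + 2*exp(2*n) - exp(n) - 2)^2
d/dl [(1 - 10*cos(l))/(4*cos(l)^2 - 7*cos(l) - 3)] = (-40*cos(l)^2 + 8*cos(l) - 37)*sin(l)/(4*sin(l)^2 + 7*cos(l) - 1)^2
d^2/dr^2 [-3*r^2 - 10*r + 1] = -6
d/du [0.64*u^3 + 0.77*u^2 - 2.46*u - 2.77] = 1.92*u^2 + 1.54*u - 2.46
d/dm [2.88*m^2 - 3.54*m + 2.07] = 5.76*m - 3.54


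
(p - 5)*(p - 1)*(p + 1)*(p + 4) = p^4 - p^3 - 21*p^2 + p + 20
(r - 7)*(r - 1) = r^2 - 8*r + 7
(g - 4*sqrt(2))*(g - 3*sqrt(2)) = g^2 - 7*sqrt(2)*g + 24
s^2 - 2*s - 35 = (s - 7)*(s + 5)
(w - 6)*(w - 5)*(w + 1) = w^3 - 10*w^2 + 19*w + 30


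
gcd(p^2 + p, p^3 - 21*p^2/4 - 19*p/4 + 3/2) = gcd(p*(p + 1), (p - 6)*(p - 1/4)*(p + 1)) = p + 1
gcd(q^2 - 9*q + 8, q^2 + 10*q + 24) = 1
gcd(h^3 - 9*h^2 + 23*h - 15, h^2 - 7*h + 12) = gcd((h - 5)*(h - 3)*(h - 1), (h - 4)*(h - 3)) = h - 3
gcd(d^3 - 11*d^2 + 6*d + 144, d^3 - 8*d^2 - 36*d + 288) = d^2 - 14*d + 48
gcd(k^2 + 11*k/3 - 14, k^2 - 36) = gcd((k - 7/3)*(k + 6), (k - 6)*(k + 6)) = k + 6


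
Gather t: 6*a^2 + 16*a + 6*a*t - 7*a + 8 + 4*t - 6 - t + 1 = 6*a^2 + 9*a + t*(6*a + 3) + 3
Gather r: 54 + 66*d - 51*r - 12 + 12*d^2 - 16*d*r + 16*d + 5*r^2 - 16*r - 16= 12*d^2 + 82*d + 5*r^2 + r*(-16*d - 67) + 26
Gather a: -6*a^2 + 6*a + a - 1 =-6*a^2 + 7*a - 1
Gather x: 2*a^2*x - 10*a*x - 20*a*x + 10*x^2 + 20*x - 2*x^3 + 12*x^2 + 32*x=-2*x^3 + 22*x^2 + x*(2*a^2 - 30*a + 52)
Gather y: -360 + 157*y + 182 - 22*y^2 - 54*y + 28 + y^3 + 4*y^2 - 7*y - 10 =y^3 - 18*y^2 + 96*y - 160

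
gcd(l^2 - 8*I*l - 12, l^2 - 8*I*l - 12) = l^2 - 8*I*l - 12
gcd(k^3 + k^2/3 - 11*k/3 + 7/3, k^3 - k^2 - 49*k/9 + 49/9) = k^2 + 4*k/3 - 7/3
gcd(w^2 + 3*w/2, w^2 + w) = w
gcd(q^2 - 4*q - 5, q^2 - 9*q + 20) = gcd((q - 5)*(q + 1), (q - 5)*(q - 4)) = q - 5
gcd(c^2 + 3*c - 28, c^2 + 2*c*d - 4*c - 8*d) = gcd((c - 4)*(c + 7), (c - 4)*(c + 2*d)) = c - 4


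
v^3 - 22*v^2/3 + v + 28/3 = (v - 7)*(v - 4/3)*(v + 1)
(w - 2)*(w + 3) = w^2 + w - 6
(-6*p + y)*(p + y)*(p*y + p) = -6*p^3*y - 6*p^3 - 5*p^2*y^2 - 5*p^2*y + p*y^3 + p*y^2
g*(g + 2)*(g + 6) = g^3 + 8*g^2 + 12*g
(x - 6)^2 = x^2 - 12*x + 36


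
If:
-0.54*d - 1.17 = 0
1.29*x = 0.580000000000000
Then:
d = -2.17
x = 0.45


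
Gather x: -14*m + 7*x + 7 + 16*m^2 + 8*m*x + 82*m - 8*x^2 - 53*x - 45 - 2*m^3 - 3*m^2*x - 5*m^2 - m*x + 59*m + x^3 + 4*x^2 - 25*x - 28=-2*m^3 + 11*m^2 + 127*m + x^3 - 4*x^2 + x*(-3*m^2 + 7*m - 71) - 66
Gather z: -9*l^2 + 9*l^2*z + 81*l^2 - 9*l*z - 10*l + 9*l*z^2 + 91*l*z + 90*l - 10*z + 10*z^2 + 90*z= 72*l^2 + 80*l + z^2*(9*l + 10) + z*(9*l^2 + 82*l + 80)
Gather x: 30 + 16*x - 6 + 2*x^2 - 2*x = 2*x^2 + 14*x + 24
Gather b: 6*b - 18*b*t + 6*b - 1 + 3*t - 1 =b*(12 - 18*t) + 3*t - 2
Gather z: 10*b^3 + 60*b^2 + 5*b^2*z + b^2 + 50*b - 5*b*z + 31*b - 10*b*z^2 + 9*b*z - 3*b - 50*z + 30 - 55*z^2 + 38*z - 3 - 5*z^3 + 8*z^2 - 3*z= 10*b^3 + 61*b^2 + 78*b - 5*z^3 + z^2*(-10*b - 47) + z*(5*b^2 + 4*b - 15) + 27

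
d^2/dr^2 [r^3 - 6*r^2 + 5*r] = 6*r - 12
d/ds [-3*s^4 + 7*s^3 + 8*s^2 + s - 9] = -12*s^3 + 21*s^2 + 16*s + 1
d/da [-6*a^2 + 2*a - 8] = 2 - 12*a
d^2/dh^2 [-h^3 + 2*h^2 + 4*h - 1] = 4 - 6*h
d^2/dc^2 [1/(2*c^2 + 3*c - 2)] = 2*(-4*c^2 - 6*c + (4*c + 3)^2 + 4)/(2*c^2 + 3*c - 2)^3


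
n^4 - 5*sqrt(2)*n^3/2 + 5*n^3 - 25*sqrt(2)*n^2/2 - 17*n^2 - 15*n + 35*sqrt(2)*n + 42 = (n - 2)*(n + 7)*(n - 3*sqrt(2))*(n + sqrt(2)/2)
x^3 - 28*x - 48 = (x - 6)*(x + 2)*(x + 4)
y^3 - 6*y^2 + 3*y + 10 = (y - 5)*(y - 2)*(y + 1)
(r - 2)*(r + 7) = r^2 + 5*r - 14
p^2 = p^2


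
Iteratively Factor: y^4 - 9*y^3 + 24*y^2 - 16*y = (y - 4)*(y^3 - 5*y^2 + 4*y) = (y - 4)^2*(y^2 - y) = (y - 4)^2*(y - 1)*(y)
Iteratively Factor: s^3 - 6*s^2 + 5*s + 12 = (s + 1)*(s^2 - 7*s + 12) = (s - 4)*(s + 1)*(s - 3)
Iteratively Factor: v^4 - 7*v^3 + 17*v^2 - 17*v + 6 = (v - 2)*(v^3 - 5*v^2 + 7*v - 3) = (v - 2)*(v - 1)*(v^2 - 4*v + 3) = (v - 2)*(v - 1)^2*(v - 3)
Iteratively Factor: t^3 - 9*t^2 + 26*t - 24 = (t - 2)*(t^2 - 7*t + 12) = (t - 4)*(t - 2)*(t - 3)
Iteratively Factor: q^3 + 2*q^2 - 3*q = (q + 3)*(q^2 - q) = q*(q + 3)*(q - 1)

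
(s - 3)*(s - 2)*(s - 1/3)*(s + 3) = s^4 - 7*s^3/3 - 25*s^2/3 + 21*s - 6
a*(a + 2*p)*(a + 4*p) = a^3 + 6*a^2*p + 8*a*p^2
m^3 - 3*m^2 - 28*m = m*(m - 7)*(m + 4)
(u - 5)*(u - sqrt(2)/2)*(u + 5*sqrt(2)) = u^3 - 5*u^2 + 9*sqrt(2)*u^2/2 - 45*sqrt(2)*u/2 - 5*u + 25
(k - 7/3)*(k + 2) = k^2 - k/3 - 14/3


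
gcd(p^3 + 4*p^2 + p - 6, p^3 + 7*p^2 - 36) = p + 3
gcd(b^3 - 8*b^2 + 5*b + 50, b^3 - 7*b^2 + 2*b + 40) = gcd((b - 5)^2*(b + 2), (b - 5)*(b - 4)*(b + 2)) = b^2 - 3*b - 10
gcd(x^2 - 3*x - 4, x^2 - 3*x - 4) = x^2 - 3*x - 4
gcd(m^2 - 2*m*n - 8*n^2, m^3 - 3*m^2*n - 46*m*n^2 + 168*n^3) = m - 4*n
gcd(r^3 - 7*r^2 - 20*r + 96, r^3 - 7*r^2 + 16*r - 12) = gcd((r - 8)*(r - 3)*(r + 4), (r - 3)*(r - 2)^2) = r - 3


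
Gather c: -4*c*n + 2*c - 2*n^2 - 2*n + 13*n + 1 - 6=c*(2 - 4*n) - 2*n^2 + 11*n - 5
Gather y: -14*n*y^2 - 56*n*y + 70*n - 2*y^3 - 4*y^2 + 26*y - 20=70*n - 2*y^3 + y^2*(-14*n - 4) + y*(26 - 56*n) - 20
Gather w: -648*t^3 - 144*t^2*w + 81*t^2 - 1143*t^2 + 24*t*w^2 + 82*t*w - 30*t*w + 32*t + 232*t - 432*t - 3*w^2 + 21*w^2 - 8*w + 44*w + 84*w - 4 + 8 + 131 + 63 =-648*t^3 - 1062*t^2 - 168*t + w^2*(24*t + 18) + w*(-144*t^2 + 52*t + 120) + 198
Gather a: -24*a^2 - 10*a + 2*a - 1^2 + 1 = -24*a^2 - 8*a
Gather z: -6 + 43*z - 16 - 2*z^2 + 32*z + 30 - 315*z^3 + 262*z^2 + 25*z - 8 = -315*z^3 + 260*z^2 + 100*z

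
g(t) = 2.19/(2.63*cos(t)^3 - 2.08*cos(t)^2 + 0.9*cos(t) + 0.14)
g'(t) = 2.19*(7.89*sin(t)*cos(t)^2 - 4.16*sin(t)*cos(t) + 0.9*sin(t))/(2.63*cos(t)^3 - 2.08*cos(t)^2 + 0.9*cos(t) + 0.14)^2 = (17.2791*cos(t)^2 - 9.1104*cos(t) + 1.971)*sin(t)/(2.63*cos(t)^3 - 2.08*cos(t)^2 + 0.9*cos(t) + 0.14)^2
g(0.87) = 3.91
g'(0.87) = 7.98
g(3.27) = -0.41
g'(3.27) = -0.12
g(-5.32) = 4.71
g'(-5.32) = 9.11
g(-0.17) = 1.44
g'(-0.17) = -0.71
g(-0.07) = 1.39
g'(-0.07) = -0.28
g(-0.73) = 2.94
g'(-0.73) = -5.76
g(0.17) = 1.44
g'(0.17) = 0.71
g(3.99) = -1.03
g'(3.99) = -2.58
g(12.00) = 2.19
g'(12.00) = -3.54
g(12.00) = 2.19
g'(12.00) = -3.54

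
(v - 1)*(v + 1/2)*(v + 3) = v^3 + 5*v^2/2 - 2*v - 3/2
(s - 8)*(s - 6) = s^2 - 14*s + 48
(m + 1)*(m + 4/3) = m^2 + 7*m/3 + 4/3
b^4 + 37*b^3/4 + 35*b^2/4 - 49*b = b*(b - 7/4)*(b + 4)*(b + 7)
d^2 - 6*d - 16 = (d - 8)*(d + 2)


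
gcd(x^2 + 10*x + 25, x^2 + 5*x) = x + 5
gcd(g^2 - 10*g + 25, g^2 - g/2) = 1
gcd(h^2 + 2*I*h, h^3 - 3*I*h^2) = h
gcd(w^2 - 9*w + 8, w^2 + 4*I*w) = 1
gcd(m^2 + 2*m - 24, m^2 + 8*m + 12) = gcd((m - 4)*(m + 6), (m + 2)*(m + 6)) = m + 6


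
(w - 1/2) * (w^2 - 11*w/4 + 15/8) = w^3 - 13*w^2/4 + 13*w/4 - 15/16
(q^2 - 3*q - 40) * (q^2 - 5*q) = q^4 - 8*q^3 - 25*q^2 + 200*q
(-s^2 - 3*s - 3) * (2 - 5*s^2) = 5*s^4 + 15*s^3 + 13*s^2 - 6*s - 6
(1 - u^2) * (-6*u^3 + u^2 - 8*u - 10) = 6*u^5 - u^4 + 2*u^3 + 11*u^2 - 8*u - 10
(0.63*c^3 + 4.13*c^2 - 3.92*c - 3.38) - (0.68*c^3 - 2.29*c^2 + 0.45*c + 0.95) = -0.05*c^3 + 6.42*c^2 - 4.37*c - 4.33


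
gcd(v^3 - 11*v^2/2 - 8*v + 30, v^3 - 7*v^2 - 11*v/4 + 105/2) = v^2 - 7*v/2 - 15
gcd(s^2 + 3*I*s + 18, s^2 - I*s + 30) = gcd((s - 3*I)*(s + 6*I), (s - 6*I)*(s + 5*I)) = 1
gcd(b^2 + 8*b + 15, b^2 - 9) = b + 3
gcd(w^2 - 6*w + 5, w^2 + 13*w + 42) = 1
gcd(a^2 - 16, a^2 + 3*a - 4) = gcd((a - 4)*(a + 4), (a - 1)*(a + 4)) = a + 4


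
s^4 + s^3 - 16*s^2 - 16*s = s*(s - 4)*(s + 1)*(s + 4)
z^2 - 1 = (z - 1)*(z + 1)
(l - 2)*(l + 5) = l^2 + 3*l - 10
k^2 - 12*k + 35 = (k - 7)*(k - 5)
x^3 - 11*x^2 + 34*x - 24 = (x - 6)*(x - 4)*(x - 1)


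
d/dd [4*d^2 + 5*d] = 8*d + 5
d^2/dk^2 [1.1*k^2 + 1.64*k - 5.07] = 2.20000000000000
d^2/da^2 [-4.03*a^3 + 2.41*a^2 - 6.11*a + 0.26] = 4.82 - 24.18*a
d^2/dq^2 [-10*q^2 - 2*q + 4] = -20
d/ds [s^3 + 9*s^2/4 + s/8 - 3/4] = 3*s^2 + 9*s/2 + 1/8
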